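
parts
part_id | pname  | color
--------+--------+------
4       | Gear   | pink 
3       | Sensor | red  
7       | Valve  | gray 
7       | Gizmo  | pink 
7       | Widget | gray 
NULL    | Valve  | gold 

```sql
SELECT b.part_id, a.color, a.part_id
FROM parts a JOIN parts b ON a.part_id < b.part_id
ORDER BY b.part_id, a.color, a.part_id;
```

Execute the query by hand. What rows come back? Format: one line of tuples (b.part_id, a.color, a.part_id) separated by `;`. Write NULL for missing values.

INNER JOIN keeps only pairs where the ON condition holds.
Matching on a.part_id < b.part_id. A NULL in a compared column never satisfies the condition.
- a row (part_id=4): matches 3 b row(s) → 3 output row(s).
- a row (part_id=3): matches 4 b row(s) → 4 output row(s).
- a row (part_id=7): no match → dropped.
- a row (part_id=7): no match → dropped.
- a row (part_id=7): no match → dropped.
- a row (part_id=NULL): no match → dropped.
After projecting and ordering:
b.part_id | a.color | a.part_id
4 | red | 3
7 | pink | 4
7 | pink | 4
7 | pink | 4
7 | red | 3
7 | red | 3
7 | red | 3

(4, red, 3); (7, pink, 4); (7, pink, 4); (7, pink, 4); (7, red, 3); (7, red, 3); (7, red, 3)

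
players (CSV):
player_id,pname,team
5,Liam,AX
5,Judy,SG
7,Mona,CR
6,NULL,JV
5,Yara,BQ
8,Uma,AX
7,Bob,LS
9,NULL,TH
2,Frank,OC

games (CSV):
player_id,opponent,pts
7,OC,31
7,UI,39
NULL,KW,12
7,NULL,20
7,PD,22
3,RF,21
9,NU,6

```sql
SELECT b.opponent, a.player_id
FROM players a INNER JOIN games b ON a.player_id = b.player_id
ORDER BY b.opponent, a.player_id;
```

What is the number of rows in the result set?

9

INNER JOIN keeps only pairs where the ON condition holds.
Matching on a.player_id = b.player_id. A NULL in a compared column never satisfies the condition.
- a[0] player_id=5 → no match; dropped.
- a[1] player_id=5 → no match; dropped.
- a[2] player_id=7 → 4 match(es) in b → 4 row(s).
- a[3] player_id=6 → no match; dropped.
- a[4] player_id=5 → no match; dropped.
- a[5] player_id=8 → no match; dropped.
- a[6] player_id=7 → 4 match(es) in b → 4 row(s).
- a[7] player_id=9 → 1 match(es) in b → 1 row(s).
- a[8] player_id=2 → no match; dropped.
Total: 9 rows.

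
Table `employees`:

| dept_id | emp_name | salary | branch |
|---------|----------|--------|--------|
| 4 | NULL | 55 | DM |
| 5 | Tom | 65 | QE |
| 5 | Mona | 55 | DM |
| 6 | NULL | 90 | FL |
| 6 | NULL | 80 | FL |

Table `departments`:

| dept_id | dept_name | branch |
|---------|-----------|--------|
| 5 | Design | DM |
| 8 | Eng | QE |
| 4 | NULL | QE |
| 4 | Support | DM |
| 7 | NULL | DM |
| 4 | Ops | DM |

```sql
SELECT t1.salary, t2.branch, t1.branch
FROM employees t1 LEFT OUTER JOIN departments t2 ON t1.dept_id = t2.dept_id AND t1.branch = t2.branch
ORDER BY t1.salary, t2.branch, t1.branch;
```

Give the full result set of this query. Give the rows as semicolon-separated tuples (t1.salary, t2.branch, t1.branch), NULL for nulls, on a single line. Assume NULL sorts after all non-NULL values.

(55, DM, DM); (55, DM, DM); (55, DM, DM); (65, NULL, QE); (80, NULL, FL); (90, NULL, FL)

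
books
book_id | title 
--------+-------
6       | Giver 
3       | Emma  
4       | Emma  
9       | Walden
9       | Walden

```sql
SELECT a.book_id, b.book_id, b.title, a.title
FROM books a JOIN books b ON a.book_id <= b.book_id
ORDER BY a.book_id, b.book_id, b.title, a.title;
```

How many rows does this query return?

16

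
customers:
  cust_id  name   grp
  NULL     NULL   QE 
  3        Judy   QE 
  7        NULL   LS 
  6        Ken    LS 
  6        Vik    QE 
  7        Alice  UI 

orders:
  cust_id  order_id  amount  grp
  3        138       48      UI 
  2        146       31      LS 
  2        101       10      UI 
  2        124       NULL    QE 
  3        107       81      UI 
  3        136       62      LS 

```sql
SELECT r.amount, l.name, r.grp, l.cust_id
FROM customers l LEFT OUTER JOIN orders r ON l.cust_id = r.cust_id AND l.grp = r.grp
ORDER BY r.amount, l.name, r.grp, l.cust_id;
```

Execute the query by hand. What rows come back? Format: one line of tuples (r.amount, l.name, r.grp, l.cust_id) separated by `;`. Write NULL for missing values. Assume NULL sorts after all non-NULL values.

LEFT JOIN keeps every row from `customers`; unmatched rows get NULL for `orders`'s columns.
Matching on l.cust_id = r.cust_id AND l.grp = r.grp. A NULL in a compared column never satisfies the condition.
- l[0] cust_id=NULL, grp=QE → no match; kept with NULLs on the r side.
- l[1] cust_id=3, grp=QE → no match; kept with NULLs on the r side.
- l[2] cust_id=7, grp=LS → no match; kept with NULLs on the r side.
- l[3] cust_id=6, grp=LS → no match; kept with NULLs on the r side.
- l[4] cust_id=6, grp=QE → no match; kept with NULLs on the r side.
- l[5] cust_id=7, grp=UI → no match; kept with NULLs on the r side.
After projecting and ordering:
r.amount | l.name | r.grp | l.cust_id
NULL | Alice | NULL | 7
NULL | Judy | NULL | 3
NULL | Ken | NULL | 6
NULL | Vik | NULL | 6
NULL | NULL | NULL | 7
NULL | NULL | NULL | NULL

(NULL, Alice, NULL, 7); (NULL, Judy, NULL, 3); (NULL, Ken, NULL, 6); (NULL, Vik, NULL, 6); (NULL, NULL, NULL, 7); (NULL, NULL, NULL, NULL)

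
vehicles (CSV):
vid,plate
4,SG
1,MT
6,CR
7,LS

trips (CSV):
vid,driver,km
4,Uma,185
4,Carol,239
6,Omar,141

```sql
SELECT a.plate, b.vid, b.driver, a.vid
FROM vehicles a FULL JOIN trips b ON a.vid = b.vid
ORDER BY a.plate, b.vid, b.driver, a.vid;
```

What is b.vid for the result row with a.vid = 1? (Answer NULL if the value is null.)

FULL OUTER JOIN keeps every row from both sides; unmatched rows get NULL for the other side's columns.
Matching on a.vid = b.vid.
- a[0] vid=4 → 2 match(es) in b → 2 row(s).
- a[1] vid=1 → no match; kept with NULLs on the b side.
- a[2] vid=6 → 1 match(es) in b → 1 row(s).
- a[3] vid=7 → no match; kept with NULLs on the b side.

NULL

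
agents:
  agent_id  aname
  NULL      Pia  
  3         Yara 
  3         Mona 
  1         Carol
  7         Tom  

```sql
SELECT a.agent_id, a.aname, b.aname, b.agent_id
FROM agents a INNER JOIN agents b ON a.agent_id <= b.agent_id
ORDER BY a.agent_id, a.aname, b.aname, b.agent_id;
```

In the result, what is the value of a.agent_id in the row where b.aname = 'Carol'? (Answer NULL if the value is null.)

INNER JOIN keeps only pairs where the ON condition holds.
Matching on a.agent_id <= b.agent_id. A NULL in a compared column never satisfies the condition.
Matched pairs: 11.

1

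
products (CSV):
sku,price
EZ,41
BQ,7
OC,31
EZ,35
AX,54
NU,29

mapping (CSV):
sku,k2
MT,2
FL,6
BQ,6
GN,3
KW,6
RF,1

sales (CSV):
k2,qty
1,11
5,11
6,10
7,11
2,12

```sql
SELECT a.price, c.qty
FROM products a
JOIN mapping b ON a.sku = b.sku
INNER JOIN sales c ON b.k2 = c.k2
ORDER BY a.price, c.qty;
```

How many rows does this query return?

1

Step 1 — a INNER JOIN b on sku → 1 row(s).
Then INNER JOIN `sales c` on k2: keep only rows whose b.k2 appears in c.
Result: 1 row(s).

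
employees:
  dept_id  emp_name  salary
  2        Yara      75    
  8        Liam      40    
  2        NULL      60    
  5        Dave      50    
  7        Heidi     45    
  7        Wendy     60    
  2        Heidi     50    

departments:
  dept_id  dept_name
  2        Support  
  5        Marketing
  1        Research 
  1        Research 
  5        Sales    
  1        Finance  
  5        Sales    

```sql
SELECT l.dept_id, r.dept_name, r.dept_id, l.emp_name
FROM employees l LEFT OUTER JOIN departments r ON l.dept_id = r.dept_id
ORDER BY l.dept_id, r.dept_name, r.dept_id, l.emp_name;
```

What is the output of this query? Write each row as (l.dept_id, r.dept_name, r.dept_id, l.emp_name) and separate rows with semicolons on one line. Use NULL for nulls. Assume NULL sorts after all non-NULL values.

(2, Support, 2, Heidi); (2, Support, 2, Yara); (2, Support, 2, NULL); (5, Marketing, 5, Dave); (5, Sales, 5, Dave); (5, Sales, 5, Dave); (7, NULL, NULL, Heidi); (7, NULL, NULL, Wendy); (8, NULL, NULL, Liam)

LEFT JOIN keeps every row from `employees`; unmatched rows get NULL for `departments`'s columns.
Matching on l.dept_id = r.dept_id.
- l (dept_id=2) pairs with 1 row(s) of r.
- l (dept_id=8) has no partner → padded with NULL.
- l (dept_id=2) pairs with 1 row(s) of r.
- l (dept_id=5) pairs with 3 row(s) of r.
- l (dept_id=7) has no partner → padded with NULL.
- l (dept_id=7) has no partner → padded with NULL.
- l (dept_id=2) pairs with 1 row(s) of r.
After projecting and ordering:
l.dept_id | r.dept_name | r.dept_id | l.emp_name
2 | Support | 2 | Heidi
2 | Support | 2 | Yara
2 | Support | 2 | NULL
5 | Marketing | 5 | Dave
5 | Sales | 5 | Dave
5 | Sales | 5 | Dave
7 | NULL | NULL | Heidi
7 | NULL | NULL | Wendy
8 | NULL | NULL | Liam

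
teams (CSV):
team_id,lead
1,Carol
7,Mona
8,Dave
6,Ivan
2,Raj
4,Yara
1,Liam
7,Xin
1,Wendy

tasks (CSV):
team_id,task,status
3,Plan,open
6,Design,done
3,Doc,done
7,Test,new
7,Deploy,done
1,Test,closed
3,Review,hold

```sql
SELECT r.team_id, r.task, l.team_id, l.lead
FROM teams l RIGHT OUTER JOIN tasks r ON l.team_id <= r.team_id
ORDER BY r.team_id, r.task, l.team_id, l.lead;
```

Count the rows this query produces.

RIGHT JOIN keeps every row from `tasks`; unmatched rows get NULL for `teams`'s columns.
Matching on l.team_id <= r.team_id.
- l[0] team_id=1 → 7 match(es) in r → 7 row(s).
- l[1] team_id=7 → 2 match(es) in r → 2 row(s).
- l[2] team_id=8 → no match.
- l[3] team_id=6 → 3 match(es) in r → 3 row(s).
- l[4] team_id=2 → 6 match(es) in r → 6 row(s).
- l[5] team_id=4 → 3 match(es) in r → 3 row(s).
- l[6] team_id=1 → 7 match(es) in r → 7 row(s).
- l[7] team_id=7 → 2 match(es) in r → 2 row(s).
- l[8] team_id=1 → 7 match(es) in r → 7 row(s).
- every r row matched at least one l row.
Total: 37 rows.

37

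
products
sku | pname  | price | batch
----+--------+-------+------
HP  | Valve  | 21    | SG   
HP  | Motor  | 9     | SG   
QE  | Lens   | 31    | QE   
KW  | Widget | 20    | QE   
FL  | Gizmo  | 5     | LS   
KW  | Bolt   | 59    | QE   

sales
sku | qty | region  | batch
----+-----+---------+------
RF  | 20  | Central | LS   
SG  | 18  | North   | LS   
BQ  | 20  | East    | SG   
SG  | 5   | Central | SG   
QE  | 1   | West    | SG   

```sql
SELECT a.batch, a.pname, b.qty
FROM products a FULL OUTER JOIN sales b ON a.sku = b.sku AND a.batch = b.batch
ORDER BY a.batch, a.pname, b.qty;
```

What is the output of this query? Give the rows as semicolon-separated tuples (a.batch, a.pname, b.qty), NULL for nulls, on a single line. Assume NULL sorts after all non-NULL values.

(LS, Gizmo, NULL); (QE, Bolt, NULL); (QE, Lens, NULL); (QE, Widget, NULL); (SG, Motor, NULL); (SG, Valve, NULL); (NULL, NULL, 1); (NULL, NULL, 5); (NULL, NULL, 18); (NULL, NULL, 20); (NULL, NULL, 20)

FULL OUTER JOIN keeps every row from both sides; unmatched rows get NULL for the other side's columns.
Matching on a.sku = b.sku AND a.batch = b.batch.
- a (sku=HP, batch=SG) has no partner → padded with NULL.
- a (sku=HP, batch=SG) has no partner → padded with NULL.
- a (sku=QE, batch=QE) has no partner → padded with NULL.
- a (sku=KW, batch=QE) has no partner → padded with NULL.
- a (sku=FL, batch=LS) has no partner → padded with NULL.
- a (sku=KW, batch=QE) has no partner → padded with NULL.
- 5 b row(s) had no a match → kept, a columns NULL.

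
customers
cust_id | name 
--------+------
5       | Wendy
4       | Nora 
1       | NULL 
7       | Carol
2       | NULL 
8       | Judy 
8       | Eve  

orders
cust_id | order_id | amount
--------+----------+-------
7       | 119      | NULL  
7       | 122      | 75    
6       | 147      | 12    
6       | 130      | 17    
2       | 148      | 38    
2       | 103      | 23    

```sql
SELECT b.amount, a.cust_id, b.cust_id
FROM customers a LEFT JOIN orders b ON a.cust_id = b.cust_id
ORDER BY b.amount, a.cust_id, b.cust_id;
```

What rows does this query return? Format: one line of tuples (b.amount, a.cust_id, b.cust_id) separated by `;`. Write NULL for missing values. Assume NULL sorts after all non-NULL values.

(23, 2, 2); (38, 2, 2); (75, 7, 7); (NULL, 1, NULL); (NULL, 4, NULL); (NULL, 5, NULL); (NULL, 7, 7); (NULL, 8, NULL); (NULL, 8, NULL)

LEFT JOIN keeps every row from `customers`; unmatched rows get NULL for `orders`'s columns.
Matching on a.cust_id = b.cust_id.
Matched pairs: 4; unmatched a rows kept: 5.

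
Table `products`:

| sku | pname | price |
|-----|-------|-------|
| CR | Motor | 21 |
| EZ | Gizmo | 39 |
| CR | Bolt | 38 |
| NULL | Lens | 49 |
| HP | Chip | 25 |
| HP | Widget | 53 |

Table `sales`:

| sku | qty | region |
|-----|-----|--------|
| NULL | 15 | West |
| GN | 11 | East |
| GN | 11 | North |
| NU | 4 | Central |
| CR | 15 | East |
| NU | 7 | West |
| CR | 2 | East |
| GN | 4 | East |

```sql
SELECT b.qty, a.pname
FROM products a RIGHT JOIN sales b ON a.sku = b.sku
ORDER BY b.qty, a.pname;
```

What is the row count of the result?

10

RIGHT JOIN keeps every row from `sales`; unmatched rows get NULL for `products`'s columns.
Matching on a.sku = b.sku. A NULL in a compared column never satisfies the condition.
- a[0] sku=CR → 2 match(es) in b → 2 row(s).
- a[1] sku=EZ → no match.
- a[2] sku=CR → 2 match(es) in b → 2 row(s).
- a[3] sku=NULL → no match.
- a[4] sku=HP → no match.
- a[5] sku=HP → no match.
- 6 row(s) from b found no a partner → padded with NULL.
Total: 4 matched + 6 padded = 10 rows.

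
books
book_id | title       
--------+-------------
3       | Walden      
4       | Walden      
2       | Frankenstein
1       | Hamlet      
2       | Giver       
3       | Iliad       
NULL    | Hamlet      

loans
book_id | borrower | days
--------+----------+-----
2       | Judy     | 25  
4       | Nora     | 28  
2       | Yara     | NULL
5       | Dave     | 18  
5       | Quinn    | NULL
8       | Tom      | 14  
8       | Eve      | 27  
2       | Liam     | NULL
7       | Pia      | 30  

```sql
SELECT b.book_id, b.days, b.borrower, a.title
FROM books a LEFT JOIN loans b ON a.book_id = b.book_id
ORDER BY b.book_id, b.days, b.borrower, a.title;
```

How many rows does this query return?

LEFT JOIN keeps every row from `books`; unmatched rows get NULL for `loans`'s columns.
Matching on a.book_id = b.book_id. A NULL in a compared column never satisfies the condition.
Matched pairs: 7; unmatched a rows kept: 4.
Total: 7 matched + 4 padded = 11 rows.

11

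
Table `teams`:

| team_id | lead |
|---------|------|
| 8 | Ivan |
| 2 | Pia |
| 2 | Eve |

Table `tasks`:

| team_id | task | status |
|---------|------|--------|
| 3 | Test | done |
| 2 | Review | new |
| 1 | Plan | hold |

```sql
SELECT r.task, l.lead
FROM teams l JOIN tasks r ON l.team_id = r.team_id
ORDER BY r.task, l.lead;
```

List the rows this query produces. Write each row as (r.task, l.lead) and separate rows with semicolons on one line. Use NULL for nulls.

(Review, Eve); (Review, Pia)

INNER JOIN keeps only pairs where the ON condition holds.
Matching on l.team_id = r.team_id.
- l row (team_id=8): no match → dropped.
- l row (team_id=2): matches 1 r row(s) → 1 output row(s).
- l row (team_id=2): matches 1 r row(s) → 1 output row(s).
After projecting and ordering:
r.task | l.lead
Review | Eve
Review | Pia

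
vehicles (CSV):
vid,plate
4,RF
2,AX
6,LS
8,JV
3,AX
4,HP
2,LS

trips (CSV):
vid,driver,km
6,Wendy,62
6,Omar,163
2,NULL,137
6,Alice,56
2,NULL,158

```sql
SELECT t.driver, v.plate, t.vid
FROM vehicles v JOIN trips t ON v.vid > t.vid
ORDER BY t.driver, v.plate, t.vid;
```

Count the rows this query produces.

13

INNER JOIN keeps only pairs where the ON condition holds.
Matching on v.vid > t.vid.
- v row (vid=4): matches 2 t row(s) → 2 output row(s).
- v row (vid=2): no match → dropped.
- v row (vid=6): matches 2 t row(s) → 2 output row(s).
- v row (vid=8): matches 5 t row(s) → 5 output row(s).
- v row (vid=3): matches 2 t row(s) → 2 output row(s).
- v row (vid=4): matches 2 t row(s) → 2 output row(s).
- v row (vid=2): no match → dropped.
Total: 13 rows.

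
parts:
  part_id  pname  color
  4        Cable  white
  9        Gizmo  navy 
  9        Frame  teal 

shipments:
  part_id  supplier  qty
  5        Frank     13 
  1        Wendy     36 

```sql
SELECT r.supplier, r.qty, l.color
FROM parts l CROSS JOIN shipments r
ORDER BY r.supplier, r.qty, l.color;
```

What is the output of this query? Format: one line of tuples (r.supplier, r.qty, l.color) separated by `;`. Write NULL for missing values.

(Frank, 13, navy); (Frank, 13, teal); (Frank, 13, white); (Wendy, 36, navy); (Wendy, 36, teal); (Wendy, 36, white)

CROSS JOIN pairs every row of `parts` with every row of `shipments`: 3 × 2 = 6 rows.
After projecting and ordering:
r.supplier | r.qty | l.color
Frank | 13 | navy
Frank | 13 | teal
Frank | 13 | white
Wendy | 36 | navy
Wendy | 36 | teal
Wendy | 36 | white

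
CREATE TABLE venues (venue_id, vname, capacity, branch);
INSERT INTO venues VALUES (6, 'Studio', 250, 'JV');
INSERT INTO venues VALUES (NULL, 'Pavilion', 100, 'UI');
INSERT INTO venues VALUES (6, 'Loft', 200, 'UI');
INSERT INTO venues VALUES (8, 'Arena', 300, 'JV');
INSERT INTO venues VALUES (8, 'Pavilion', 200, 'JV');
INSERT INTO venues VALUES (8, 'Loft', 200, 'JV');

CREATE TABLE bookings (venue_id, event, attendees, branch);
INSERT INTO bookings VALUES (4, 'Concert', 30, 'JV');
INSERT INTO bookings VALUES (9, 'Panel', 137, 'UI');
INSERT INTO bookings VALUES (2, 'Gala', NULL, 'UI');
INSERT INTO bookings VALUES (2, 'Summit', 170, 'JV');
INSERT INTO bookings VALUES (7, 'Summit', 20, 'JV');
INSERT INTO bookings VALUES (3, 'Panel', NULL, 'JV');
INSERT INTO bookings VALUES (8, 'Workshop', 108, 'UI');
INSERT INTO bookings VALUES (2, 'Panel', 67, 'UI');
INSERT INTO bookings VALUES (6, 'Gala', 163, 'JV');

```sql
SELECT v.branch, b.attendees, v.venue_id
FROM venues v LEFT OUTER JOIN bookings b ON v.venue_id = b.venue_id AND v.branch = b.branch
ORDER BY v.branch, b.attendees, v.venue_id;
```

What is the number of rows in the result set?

6

LEFT JOIN keeps every row from `venues`; unmatched rows get NULL for `bookings`'s columns.
Matching on v.venue_id = b.venue_id AND v.branch = b.branch. A NULL in a compared column never satisfies the condition.
Matched pairs: 1; unmatched v rows kept: 5.
Total: 1 matched + 5 padded = 6 rows.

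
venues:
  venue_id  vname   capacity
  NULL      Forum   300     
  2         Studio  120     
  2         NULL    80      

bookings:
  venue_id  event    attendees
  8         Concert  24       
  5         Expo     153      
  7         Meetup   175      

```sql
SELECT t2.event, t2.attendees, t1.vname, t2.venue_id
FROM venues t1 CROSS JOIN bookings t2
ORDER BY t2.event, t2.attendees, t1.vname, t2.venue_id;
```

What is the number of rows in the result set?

9

CROSS JOIN pairs every row of `venues` with every row of `bookings`: 3 × 3 = 9 rows.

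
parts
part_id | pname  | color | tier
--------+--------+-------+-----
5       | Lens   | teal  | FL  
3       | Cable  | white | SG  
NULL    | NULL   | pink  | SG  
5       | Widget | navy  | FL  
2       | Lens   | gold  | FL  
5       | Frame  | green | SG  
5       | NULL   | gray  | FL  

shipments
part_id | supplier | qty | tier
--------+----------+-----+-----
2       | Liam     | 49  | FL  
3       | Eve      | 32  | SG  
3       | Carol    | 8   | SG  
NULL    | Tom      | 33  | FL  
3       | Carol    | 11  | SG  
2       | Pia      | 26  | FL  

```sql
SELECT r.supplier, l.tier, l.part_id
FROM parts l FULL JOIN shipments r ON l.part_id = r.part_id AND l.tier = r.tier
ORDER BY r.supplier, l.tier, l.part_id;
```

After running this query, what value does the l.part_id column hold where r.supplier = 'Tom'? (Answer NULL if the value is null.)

NULL

FULL OUTER JOIN keeps every row from both sides; unmatched rows get NULL for the other side's columns.
Matching on l.part_id = r.part_id AND l.tier = r.tier. A NULL in a compared column never satisfies the condition.
Matched pairs: 5; unmatched l rows kept: 5; unmatched r rows kept: 1.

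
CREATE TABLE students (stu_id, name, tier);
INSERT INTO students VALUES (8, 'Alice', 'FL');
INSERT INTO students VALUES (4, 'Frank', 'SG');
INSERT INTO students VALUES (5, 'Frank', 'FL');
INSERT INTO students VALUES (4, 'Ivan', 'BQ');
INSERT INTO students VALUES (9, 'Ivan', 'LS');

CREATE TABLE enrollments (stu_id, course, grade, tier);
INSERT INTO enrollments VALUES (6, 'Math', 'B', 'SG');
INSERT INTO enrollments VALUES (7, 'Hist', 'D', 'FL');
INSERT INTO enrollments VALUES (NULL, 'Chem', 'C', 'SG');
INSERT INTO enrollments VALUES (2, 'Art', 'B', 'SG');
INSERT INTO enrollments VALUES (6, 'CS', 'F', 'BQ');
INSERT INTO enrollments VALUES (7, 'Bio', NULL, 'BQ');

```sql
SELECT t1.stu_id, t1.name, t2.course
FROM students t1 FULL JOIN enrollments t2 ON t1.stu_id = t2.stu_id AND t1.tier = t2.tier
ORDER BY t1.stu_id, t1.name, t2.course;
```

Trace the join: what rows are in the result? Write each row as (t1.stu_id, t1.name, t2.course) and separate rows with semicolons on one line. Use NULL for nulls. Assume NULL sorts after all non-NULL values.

FULL OUTER JOIN keeps every row from both sides; unmatched rows get NULL for the other side's columns.
Matching on t1.stu_id = t2.stu_id AND t1.tier = t2.tier. A NULL in a compared column never satisfies the condition.
- t1 row (stu_id=8, tier=FL): no match → kept, t2 columns NULL.
- t1 row (stu_id=4, tier=SG): no match → kept, t2 columns NULL.
- t1 row (stu_id=5, tier=FL): no match → kept, t2 columns NULL.
- t1 row (stu_id=4, tier=BQ): no match → kept, t2 columns NULL.
- t1 row (stu_id=9, tier=LS): no match → kept, t2 columns NULL.
- 6 t2 row(s) had no t1 match → kept, t1 columns NULL.

(4, Frank, NULL); (4, Ivan, NULL); (5, Frank, NULL); (8, Alice, NULL); (9, Ivan, NULL); (NULL, NULL, Art); (NULL, NULL, Bio); (NULL, NULL, CS); (NULL, NULL, Chem); (NULL, NULL, Hist); (NULL, NULL, Math)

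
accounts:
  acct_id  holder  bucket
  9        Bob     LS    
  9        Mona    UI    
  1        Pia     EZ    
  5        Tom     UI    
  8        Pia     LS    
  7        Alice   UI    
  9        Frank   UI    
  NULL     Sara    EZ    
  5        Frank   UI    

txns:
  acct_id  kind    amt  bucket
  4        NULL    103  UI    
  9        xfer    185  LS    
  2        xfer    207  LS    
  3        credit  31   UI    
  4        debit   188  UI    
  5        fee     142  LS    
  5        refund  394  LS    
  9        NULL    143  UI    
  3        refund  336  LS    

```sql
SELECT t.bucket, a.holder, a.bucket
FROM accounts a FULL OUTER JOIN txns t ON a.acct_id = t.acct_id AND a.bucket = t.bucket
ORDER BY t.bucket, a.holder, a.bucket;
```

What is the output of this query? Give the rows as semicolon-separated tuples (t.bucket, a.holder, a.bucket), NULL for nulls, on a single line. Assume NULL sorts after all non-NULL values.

(LS, Bob, LS); (LS, NULL, NULL); (LS, NULL, NULL); (LS, NULL, NULL); (LS, NULL, NULL); (UI, Frank, UI); (UI, Mona, UI); (UI, NULL, NULL); (UI, NULL, NULL); (UI, NULL, NULL); (NULL, Alice, UI); (NULL, Frank, UI); (NULL, Pia, EZ); (NULL, Pia, LS); (NULL, Sara, EZ); (NULL, Tom, UI)

FULL OUTER JOIN keeps every row from both sides; unmatched rows get NULL for the other side's columns.
Matching on a.acct_id = t.acct_id AND a.bucket = t.bucket. A NULL in a compared column never satisfies the condition.
- acct_id=9, bucket=LS: 1 matching t row(s), so 1 row(s) emitted.
- acct_id=9, bucket=UI: 1 matching t row(s), so 1 row(s) emitted.
- acct_id=1, bucket=EZ: no t row matches, row kept with t columns NULL.
- acct_id=5, bucket=UI: no t row matches, row kept with t columns NULL.
- acct_id=8, bucket=LS: no t row matches, row kept with t columns NULL.
- acct_id=7, bucket=UI: no t row matches, row kept with t columns NULL.
- acct_id=9, bucket=UI: 1 matching t row(s), so 1 row(s) emitted.
- acct_id=NULL, bucket=EZ: no t row matches, row kept with t columns NULL.
- acct_id=5, bucket=UI: no t row matches, row kept with t columns NULL.
- 7 row(s) from t found no a partner → padded with NULL.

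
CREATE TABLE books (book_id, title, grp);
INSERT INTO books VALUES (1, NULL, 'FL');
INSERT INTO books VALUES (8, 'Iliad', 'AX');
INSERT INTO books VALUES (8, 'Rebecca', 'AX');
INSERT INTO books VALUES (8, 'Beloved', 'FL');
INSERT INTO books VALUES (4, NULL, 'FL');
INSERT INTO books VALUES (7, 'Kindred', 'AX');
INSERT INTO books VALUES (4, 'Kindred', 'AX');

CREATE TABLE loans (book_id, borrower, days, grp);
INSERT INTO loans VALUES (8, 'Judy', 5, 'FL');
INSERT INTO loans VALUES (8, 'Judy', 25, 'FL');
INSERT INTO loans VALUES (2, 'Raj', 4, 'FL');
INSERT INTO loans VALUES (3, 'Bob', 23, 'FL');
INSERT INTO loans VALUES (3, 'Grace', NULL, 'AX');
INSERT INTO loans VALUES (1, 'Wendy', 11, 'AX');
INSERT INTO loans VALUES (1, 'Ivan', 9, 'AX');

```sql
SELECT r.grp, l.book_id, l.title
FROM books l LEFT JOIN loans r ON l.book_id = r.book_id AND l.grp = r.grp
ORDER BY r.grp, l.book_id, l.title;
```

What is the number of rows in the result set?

8

LEFT JOIN keeps every row from `books`; unmatched rows get NULL for `loans`'s columns.
Matching on l.book_id = r.book_id AND l.grp = r.grp.
- l[0] book_id=1, grp=FL → no match; kept with NULLs on the r side.
- l[1] book_id=8, grp=AX → no match; kept with NULLs on the r side.
- l[2] book_id=8, grp=AX → no match; kept with NULLs on the r side.
- l[3] book_id=8, grp=FL → 2 match(es) in r → 2 row(s).
- l[4] book_id=4, grp=FL → no match; kept with NULLs on the r side.
- l[5] book_id=7, grp=AX → no match; kept with NULLs on the r side.
- l[6] book_id=4, grp=AX → no match; kept with NULLs on the r side.
Total: 2 matched + 6 padded = 8 rows.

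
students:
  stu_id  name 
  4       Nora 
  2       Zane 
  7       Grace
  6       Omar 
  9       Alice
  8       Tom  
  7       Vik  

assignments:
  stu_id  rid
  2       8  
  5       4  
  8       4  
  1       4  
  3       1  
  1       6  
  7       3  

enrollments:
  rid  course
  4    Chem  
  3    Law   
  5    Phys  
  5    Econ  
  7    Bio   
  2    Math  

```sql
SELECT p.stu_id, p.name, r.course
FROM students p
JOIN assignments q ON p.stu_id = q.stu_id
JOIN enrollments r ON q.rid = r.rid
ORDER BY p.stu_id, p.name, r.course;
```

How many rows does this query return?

3

Joins associate left-to-right: students INNER JOIN assignments on stu_id gives 4 intermediate row(s).
Then INNER JOIN `enrollments r` on rid: keep only rows whose q.rid appears in r.
Result: 3 row(s).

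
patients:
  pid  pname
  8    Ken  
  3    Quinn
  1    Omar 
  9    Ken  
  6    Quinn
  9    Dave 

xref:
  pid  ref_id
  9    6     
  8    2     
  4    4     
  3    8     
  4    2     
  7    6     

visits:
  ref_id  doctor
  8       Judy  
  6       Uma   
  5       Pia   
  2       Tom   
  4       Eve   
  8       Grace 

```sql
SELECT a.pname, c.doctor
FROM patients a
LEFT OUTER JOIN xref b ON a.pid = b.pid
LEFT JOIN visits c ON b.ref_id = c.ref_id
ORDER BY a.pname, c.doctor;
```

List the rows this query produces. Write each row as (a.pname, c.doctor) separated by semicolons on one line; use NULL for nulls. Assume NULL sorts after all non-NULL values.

Joins associate left-to-right: patients LEFT JOIN xref on pid gives 6 intermediate row(s).
Then LEFT JOIN `visits c` on ref_id: each of those 6 rows is kept; rows whose b.ref_id has no match in c get NULL for c's columns.

(Dave, Uma); (Ken, Tom); (Ken, Uma); (Omar, NULL); (Quinn, Grace); (Quinn, Judy); (Quinn, NULL)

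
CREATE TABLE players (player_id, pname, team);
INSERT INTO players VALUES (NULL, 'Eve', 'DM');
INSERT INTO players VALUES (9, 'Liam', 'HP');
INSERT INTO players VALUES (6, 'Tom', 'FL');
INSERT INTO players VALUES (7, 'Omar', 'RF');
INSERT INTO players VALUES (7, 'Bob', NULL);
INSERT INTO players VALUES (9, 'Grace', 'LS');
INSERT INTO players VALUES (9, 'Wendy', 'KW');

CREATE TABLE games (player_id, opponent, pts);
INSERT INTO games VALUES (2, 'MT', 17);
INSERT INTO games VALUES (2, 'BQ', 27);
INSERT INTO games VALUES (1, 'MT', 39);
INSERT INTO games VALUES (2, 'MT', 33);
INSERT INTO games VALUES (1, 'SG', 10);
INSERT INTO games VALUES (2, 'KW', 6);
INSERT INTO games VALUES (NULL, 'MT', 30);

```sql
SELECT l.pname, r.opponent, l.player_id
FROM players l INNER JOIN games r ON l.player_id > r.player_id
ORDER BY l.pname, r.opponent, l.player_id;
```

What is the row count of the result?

36

INNER JOIN keeps only pairs where the ON condition holds.
Matching on l.player_id > r.player_id. A NULL in a compared column never satisfies the condition.
- l (player_id=NULL) has no partner → excluded.
- l (player_id=9) pairs with 6 row(s) of r.
- l (player_id=6) pairs with 6 row(s) of r.
- l (player_id=7) pairs with 6 row(s) of r.
- l (player_id=7) pairs with 6 row(s) of r.
- l (player_id=9) pairs with 6 row(s) of r.
- l (player_id=9) pairs with 6 row(s) of r.
Total: 36 rows.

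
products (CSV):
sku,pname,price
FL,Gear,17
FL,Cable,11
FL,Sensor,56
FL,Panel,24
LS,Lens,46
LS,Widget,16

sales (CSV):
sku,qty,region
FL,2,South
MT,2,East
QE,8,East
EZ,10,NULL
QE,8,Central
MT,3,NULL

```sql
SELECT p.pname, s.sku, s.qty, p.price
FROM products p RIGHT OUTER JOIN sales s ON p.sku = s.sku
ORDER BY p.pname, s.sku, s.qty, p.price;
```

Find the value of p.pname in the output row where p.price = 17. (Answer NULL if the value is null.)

Gear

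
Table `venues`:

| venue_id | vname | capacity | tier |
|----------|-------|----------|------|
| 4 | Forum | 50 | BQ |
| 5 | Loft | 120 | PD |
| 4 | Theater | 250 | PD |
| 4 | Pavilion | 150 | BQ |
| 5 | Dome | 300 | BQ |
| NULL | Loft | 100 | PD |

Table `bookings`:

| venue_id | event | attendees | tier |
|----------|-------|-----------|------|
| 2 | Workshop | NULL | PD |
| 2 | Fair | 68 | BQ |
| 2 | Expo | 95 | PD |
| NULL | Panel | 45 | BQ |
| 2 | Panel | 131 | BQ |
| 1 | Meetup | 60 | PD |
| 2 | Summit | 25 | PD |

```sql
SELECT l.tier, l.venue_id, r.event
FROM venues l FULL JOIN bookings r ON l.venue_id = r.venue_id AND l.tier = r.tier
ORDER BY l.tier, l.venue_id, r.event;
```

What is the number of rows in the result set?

13

FULL OUTER JOIN keeps every row from both sides; unmatched rows get NULL for the other side's columns.
Matching on l.venue_id = r.venue_id AND l.tier = r.tier. A NULL in a compared column never satisfies the condition.
- venue_id=4, tier=BQ: no r row matches, row kept with r columns NULL.
- venue_id=5, tier=PD: no r row matches, row kept with r columns NULL.
- venue_id=4, tier=PD: no r row matches, row kept with r columns NULL.
- venue_id=4, tier=BQ: no r row matches, row kept with r columns NULL.
- venue_id=5, tier=BQ: no r row matches, row kept with r columns NULL.
- venue_id=NULL, tier=PD: no r row matches, row kept with r columns NULL.
- 7 row(s) from r found no l partner → padded with NULL.
Total: 0 matched + 13 padded = 13 rows.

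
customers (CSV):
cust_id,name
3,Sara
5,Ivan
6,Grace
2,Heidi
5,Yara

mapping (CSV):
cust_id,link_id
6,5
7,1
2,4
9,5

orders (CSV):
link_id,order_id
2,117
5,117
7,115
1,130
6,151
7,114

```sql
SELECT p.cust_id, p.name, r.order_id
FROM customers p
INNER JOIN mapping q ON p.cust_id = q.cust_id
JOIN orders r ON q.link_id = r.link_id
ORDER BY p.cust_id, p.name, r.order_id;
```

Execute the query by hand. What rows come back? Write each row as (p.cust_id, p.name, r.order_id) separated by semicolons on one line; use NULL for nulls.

(6, Grace, 117)

Joins associate left-to-right: customers INNER JOIN mapping on cust_id gives 2 intermediate row(s).
Then INNER JOIN `orders r` on link_id: keep only rows whose q.link_id appears in r.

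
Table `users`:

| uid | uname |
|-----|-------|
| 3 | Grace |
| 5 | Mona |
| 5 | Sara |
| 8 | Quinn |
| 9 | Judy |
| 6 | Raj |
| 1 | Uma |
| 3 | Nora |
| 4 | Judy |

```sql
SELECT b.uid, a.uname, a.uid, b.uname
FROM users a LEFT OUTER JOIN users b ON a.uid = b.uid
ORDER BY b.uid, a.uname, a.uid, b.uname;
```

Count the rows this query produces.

13

LEFT JOIN keeps every row from `users a`; unmatched rows get NULL for `users b`'s columns.
Matching on a.uid = b.uid.
- a[0] uid=3 → 2 match(es) in b → 2 row(s).
- a[1] uid=5 → 2 match(es) in b → 2 row(s).
- a[2] uid=5 → 2 match(es) in b → 2 row(s).
- a[3] uid=8 → 1 match(es) in b → 1 row(s).
- a[4] uid=9 → 1 match(es) in b → 1 row(s).
- a[5] uid=6 → 1 match(es) in b → 1 row(s).
- a[6] uid=1 → 1 match(es) in b → 1 row(s).
- a[7] uid=3 → 2 match(es) in b → 2 row(s).
- a[8] uid=4 → 1 match(es) in b → 1 row(s).
Total: 13 rows.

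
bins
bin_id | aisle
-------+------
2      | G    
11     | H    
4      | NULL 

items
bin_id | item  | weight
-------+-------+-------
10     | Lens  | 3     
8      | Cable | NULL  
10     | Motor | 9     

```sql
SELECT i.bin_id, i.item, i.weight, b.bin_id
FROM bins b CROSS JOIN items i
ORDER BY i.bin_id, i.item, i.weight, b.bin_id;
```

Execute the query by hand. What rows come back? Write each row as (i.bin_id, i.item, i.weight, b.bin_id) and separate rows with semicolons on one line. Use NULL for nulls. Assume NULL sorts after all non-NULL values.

(8, Cable, NULL, 2); (8, Cable, NULL, 4); (8, Cable, NULL, 11); (10, Lens, 3, 2); (10, Lens, 3, 4); (10, Lens, 3, 11); (10, Motor, 9, 2); (10, Motor, 9, 4); (10, Motor, 9, 11)

CROSS JOIN pairs every row of `bins` with every row of `items`: 3 × 3 = 9 rows.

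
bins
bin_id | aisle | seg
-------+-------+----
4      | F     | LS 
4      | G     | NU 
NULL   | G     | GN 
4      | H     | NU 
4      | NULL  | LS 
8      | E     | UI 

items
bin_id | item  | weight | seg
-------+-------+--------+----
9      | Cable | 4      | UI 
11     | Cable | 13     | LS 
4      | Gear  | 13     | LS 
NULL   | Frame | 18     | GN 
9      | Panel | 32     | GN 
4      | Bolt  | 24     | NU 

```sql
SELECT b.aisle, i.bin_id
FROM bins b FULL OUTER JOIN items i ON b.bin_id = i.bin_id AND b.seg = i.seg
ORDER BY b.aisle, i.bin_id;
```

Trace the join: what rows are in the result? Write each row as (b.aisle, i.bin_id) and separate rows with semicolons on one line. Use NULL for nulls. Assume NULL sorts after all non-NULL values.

FULL OUTER JOIN keeps every row from both sides; unmatched rows get NULL for the other side's columns.
Matching on b.bin_id = i.bin_id AND b.seg = i.seg. A NULL in a compared column never satisfies the condition.
- b[0] bin_id=4, seg=LS → 1 match(es) in i → 1 row(s).
- b[1] bin_id=4, seg=NU → 1 match(es) in i → 1 row(s).
- b[2] bin_id=NULL, seg=GN → no match; kept with NULLs on the i side.
- b[3] bin_id=4, seg=NU → 1 match(es) in i → 1 row(s).
- b[4] bin_id=4, seg=LS → 1 match(es) in i → 1 row(s).
- b[5] bin_id=8, seg=UI → no match; kept with NULLs on the i side.
- plus 4 unmatched i row(s), each kept with NULL b columns.
After projecting and ordering:
b.aisle | i.bin_id
E | NULL
F | 4
G | 4
G | NULL
H | 4
NULL | 4
NULL | 9
NULL | 9
NULL | 11
NULL | NULL

(E, NULL); (F, 4); (G, 4); (G, NULL); (H, 4); (NULL, 4); (NULL, 9); (NULL, 9); (NULL, 11); (NULL, NULL)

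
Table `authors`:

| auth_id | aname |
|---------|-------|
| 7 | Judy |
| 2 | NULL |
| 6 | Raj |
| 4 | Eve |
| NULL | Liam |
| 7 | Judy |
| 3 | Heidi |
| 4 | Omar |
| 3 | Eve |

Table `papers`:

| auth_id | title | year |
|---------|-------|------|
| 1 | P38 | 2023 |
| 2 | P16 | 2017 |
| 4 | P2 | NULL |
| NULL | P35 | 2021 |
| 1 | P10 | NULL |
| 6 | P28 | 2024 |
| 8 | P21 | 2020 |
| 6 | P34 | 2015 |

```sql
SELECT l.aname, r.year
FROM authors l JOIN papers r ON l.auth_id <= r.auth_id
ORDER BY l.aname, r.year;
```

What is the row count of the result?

26

INNER JOIN keeps only pairs where the ON condition holds.
Matching on l.auth_id <= r.auth_id. A NULL in a compared column never satisfies the condition.
- auth_id=7: 1 matching r row(s), so 1 row(s) emitted.
- auth_id=2: 5 matching r row(s), so 5 row(s) emitted.
- auth_id=6: 3 matching r row(s), so 3 row(s) emitted.
- auth_id=4: 4 matching r row(s), so 4 row(s) emitted.
- auth_id=NULL: no matching r row, dropped.
- auth_id=7: 1 matching r row(s), so 1 row(s) emitted.
- auth_id=3: 4 matching r row(s), so 4 row(s) emitted.
- auth_id=4: 4 matching r row(s), so 4 row(s) emitted.
- auth_id=3: 4 matching r row(s), so 4 row(s) emitted.
Total: 26 rows.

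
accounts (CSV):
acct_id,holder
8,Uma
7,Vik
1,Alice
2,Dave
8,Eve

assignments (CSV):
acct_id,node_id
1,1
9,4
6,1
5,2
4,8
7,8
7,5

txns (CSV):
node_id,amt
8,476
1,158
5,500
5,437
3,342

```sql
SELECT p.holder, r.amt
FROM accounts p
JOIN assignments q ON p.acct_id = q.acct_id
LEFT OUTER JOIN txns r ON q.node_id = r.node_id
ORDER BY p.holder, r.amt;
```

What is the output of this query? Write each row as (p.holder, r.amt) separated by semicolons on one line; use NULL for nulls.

Joins associate left-to-right: accounts INNER JOIN assignments on acct_id gives 3 intermediate row(s).
Then LEFT JOIN `txns r` on node_id: each of those 3 rows is kept; rows whose q.node_id has no match in r get NULL for r's columns.

(Alice, 158); (Vik, 437); (Vik, 476); (Vik, 500)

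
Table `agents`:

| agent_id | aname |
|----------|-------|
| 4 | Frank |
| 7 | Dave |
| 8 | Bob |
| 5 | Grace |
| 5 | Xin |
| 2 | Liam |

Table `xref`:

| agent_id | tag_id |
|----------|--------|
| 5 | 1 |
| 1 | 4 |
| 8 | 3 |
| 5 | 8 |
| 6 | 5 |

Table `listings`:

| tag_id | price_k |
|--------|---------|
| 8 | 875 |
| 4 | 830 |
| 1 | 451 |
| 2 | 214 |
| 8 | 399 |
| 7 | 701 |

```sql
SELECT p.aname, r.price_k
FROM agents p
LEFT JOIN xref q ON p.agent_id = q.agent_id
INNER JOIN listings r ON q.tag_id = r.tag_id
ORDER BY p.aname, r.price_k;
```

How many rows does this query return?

6

Evaluate left to right. First `agents p LEFT JOIN xref q` on agent_id: 8 row(s).
Then INNER JOIN `listings r` on tag_id: keep only rows whose q.tag_id appears in r.
Result: 6 row(s).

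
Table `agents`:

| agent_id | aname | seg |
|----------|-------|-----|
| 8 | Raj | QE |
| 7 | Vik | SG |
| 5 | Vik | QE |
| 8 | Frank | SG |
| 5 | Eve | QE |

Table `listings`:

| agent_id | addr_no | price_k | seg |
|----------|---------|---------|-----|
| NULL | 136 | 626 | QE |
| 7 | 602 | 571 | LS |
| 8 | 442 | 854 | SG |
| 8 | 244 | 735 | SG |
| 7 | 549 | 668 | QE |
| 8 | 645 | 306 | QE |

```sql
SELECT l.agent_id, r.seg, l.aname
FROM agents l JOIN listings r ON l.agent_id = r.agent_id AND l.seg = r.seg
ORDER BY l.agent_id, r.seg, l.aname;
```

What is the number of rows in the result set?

3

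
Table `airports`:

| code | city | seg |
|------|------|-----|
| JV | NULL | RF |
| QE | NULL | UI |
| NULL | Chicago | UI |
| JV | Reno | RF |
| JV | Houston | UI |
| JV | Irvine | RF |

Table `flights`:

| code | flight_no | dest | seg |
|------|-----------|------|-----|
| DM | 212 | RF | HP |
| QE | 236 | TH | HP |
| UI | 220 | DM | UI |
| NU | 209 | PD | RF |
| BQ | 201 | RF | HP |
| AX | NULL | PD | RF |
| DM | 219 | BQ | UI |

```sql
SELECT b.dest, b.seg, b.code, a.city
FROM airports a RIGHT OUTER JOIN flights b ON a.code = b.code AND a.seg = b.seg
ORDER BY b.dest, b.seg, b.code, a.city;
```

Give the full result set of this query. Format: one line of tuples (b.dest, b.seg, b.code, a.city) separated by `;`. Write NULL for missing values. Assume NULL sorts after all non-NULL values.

(BQ, UI, DM, NULL); (DM, UI, UI, NULL); (PD, RF, AX, NULL); (PD, RF, NU, NULL); (RF, HP, BQ, NULL); (RF, HP, DM, NULL); (TH, HP, QE, NULL)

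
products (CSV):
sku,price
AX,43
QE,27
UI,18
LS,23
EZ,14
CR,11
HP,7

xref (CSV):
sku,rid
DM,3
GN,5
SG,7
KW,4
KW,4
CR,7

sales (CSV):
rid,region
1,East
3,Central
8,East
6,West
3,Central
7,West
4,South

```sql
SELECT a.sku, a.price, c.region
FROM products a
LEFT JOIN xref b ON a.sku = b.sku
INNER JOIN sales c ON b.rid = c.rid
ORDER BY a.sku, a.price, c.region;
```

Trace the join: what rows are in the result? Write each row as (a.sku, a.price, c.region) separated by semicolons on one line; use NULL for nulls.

(CR, 11, West)

Step 1 — a LEFT JOIN b on sku → 7 row(s).
Then INNER JOIN `sales c` on rid: keep only rows whose b.rid appears in c.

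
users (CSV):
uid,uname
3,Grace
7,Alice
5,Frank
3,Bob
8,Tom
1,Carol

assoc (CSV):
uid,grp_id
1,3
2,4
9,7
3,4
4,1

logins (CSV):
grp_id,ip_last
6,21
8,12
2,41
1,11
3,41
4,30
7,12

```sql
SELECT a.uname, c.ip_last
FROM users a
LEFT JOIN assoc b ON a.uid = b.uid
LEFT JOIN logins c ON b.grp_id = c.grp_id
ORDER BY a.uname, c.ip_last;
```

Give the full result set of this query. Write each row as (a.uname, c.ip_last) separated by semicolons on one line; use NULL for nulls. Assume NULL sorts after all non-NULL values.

(Alice, NULL); (Bob, 30); (Carol, 41); (Frank, NULL); (Grace, 30); (Tom, NULL)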